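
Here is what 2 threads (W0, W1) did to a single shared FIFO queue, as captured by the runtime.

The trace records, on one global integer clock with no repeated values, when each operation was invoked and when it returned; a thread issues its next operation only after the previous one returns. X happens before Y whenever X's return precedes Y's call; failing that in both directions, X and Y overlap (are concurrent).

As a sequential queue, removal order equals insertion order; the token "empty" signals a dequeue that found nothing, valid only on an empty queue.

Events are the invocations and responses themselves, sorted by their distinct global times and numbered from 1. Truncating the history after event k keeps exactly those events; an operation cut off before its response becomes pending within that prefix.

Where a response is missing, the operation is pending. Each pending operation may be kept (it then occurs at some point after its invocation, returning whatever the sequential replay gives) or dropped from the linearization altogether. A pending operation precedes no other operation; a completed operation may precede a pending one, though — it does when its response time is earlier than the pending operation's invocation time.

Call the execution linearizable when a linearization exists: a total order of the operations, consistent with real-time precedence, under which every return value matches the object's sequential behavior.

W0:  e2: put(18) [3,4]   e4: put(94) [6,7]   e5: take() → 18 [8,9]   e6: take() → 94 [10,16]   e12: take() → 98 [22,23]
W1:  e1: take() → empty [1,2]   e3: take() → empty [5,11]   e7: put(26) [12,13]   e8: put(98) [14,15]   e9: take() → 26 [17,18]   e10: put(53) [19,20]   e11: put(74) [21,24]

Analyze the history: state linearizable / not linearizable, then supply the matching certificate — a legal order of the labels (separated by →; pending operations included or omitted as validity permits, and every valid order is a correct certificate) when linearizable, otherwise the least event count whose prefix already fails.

1. e1 take() → empty, leaving queue <>
2. e2 put(18), leaving queue <18>
3. e4 put(94), leaving queue <18,94>
4. e5 take() → 18, leaving queue <94>
5. e6 take() → 94, leaving queue <>
6. e3 take() → empty, leaving queue <>
7. e7 put(26), leaving queue <26>
8. e8 put(98), leaving queue <26,98>
9. e9 take() → 26, leaving queue <98>
10. e10 put(53), leaving queue <98,53>
11. e11 put(74), leaving queue <98,53,74>
12. e12 take() → 98, leaving queue <53,74>

linearizable — witness: e1 → e2 → e4 → e5 → e6 → e3 → e7 → e8 → e9 → e10 → e11 → e12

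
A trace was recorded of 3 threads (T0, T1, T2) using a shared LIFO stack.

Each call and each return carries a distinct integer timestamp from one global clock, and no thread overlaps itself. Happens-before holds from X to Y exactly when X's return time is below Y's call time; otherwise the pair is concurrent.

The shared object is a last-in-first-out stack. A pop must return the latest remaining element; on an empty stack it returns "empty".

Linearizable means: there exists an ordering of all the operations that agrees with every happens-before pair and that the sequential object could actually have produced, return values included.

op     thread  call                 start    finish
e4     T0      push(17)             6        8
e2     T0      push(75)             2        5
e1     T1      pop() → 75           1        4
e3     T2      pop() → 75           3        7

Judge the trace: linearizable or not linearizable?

not linearizable

events 1..6 are fine; event 7 — the response of e3 at time 7 — makes the prefix non-linearizable
3 completed operations, 6 real-time-consistent orders — every LIFO stack replay fails
no escape via the 1 pending operation (e4): every completion choice fails
one such order, e1, e2, e3 (pending dropped), breaks at step 1 where e1 pop() → 75 is illegal
one such order, e1, e3, e2 (pending dropped), breaks at step 1 where e1 pop() → 75 is illegal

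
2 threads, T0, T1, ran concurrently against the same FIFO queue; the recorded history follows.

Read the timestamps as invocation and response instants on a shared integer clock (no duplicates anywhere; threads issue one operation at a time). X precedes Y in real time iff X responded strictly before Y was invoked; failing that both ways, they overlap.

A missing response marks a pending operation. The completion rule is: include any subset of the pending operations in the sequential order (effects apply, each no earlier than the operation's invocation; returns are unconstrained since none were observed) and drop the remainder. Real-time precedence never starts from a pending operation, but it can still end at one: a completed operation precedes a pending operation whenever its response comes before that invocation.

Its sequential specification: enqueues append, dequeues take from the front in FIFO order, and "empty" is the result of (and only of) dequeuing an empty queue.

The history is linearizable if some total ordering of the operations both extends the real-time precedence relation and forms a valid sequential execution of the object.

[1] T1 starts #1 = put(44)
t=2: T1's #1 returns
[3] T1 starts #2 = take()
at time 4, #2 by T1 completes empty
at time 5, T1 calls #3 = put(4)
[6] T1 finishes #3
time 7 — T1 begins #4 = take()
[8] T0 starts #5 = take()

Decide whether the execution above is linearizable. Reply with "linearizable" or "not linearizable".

not linearizable

prefix check: 1..3 passes, 1..4 fails once #2's time-4 response joins
a single order respects real time; the 2 completed FIFO queue operations fail replay along it
for example #1, #2 fails at step 2: #2 take() → empty is not legal there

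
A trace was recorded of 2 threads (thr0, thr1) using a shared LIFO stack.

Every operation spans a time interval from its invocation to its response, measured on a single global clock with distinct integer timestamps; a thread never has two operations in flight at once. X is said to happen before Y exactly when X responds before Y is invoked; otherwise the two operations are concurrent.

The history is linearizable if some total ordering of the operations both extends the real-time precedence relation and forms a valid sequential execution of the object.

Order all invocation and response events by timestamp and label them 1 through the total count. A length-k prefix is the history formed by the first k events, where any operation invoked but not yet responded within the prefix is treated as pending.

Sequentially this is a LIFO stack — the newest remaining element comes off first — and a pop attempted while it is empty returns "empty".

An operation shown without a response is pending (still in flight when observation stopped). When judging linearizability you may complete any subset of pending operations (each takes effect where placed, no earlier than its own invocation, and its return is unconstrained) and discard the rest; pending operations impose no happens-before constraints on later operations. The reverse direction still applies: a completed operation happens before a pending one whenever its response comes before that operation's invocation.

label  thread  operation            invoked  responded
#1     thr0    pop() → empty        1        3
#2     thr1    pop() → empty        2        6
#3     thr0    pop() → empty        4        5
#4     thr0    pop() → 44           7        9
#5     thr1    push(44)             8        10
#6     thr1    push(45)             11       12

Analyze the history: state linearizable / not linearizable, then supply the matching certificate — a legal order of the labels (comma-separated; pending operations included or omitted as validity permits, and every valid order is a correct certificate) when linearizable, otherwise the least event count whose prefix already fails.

step 1: #1 pop() → empty — stack <>
step 2: #2 pop() → empty — stack <>
step 3: #3 pop() → empty — stack <>
step 4: #5 push(44) — stack <44>
step 5: #4 pop() → 44 — stack <>
step 6: #6 push(45) — stack <45>

linearizable — witness: #1, #2, #3, #5, #4, #6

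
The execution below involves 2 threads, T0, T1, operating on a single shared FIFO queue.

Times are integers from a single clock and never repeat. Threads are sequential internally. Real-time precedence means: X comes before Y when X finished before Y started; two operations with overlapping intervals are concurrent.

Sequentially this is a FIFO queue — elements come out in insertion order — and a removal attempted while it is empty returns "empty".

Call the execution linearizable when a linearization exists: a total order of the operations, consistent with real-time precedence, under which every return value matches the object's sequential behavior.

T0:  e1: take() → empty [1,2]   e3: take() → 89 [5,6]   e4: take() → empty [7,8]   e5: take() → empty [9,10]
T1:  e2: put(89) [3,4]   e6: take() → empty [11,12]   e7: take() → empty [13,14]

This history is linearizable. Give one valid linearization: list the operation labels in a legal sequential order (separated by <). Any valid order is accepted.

e1 < e2 < e3 < e4 < e5 < e6 < e7

step 1: e1 take() → empty — queue <>
step 2: e2 put(89) — queue <89>
step 3: e3 take() → 89 — queue <>
step 4: e4 take() → empty — queue <>
step 5: e5 take() → empty — queue <>
step 6: e6 take() → empty — queue <>
step 7: e7 take() → empty — queue <>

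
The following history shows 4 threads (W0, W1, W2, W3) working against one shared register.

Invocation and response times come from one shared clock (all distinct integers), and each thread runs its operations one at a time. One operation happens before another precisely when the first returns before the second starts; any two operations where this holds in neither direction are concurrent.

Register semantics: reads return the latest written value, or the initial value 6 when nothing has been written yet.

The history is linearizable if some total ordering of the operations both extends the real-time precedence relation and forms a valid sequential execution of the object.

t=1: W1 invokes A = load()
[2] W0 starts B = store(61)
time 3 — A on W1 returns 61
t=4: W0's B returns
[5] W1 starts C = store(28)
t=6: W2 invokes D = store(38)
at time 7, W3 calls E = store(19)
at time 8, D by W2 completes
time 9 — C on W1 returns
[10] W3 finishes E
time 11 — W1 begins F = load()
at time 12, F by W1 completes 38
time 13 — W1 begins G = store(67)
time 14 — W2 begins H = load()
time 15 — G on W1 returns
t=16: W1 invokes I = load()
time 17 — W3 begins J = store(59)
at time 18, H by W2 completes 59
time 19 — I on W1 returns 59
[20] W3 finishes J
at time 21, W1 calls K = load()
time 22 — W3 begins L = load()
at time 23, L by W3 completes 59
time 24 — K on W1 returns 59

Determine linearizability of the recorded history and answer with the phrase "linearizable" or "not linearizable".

witness order: B, A, C, E, D, F, G, J, H, I, K, L
after step 1 (B store(61)): value 61
after step 2 (A load() → 61): value 61
after step 3 (C store(28)): value 28
after step 4 (E store(19)): value 19
after step 5 (D store(38)): value 38
after step 6 (F load() → 38): value 38
after step 7 (G store(67)): value 67
after step 8 (J store(59)): value 59
after step 9 (H load() → 59): value 59
after step 10 (I load() → 59): value 59
after step 11 (K load() → 59): value 59
after step 12 (L load() → 59): value 59

linearizable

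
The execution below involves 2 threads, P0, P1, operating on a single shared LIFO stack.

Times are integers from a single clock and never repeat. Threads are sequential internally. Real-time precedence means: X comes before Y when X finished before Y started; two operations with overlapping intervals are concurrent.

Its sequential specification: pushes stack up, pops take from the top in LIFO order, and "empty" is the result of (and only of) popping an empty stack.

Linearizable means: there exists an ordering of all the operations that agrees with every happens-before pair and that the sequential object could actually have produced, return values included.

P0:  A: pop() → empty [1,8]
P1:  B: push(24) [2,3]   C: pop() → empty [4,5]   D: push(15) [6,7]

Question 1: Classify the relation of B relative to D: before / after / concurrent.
Answer: before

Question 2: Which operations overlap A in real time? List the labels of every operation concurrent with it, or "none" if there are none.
Answer: B, C, D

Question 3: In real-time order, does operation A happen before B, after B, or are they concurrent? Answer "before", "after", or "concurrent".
Answer: concurrent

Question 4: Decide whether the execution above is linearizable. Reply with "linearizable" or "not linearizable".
events 1..7 are fine; event 8 — the response of A at time 8 — makes the prefix non-linearizable
every one of the 4 real-time-consistent orders over 4 completed LIFO stack ops fails the sequential spec
e.g. A, B, C, D: illegal at step 3, since C pop() → empty cannot apply there
e.g. B, A, C, D: illegal at step 2, since A pop() → empty cannot apply there

not linearizable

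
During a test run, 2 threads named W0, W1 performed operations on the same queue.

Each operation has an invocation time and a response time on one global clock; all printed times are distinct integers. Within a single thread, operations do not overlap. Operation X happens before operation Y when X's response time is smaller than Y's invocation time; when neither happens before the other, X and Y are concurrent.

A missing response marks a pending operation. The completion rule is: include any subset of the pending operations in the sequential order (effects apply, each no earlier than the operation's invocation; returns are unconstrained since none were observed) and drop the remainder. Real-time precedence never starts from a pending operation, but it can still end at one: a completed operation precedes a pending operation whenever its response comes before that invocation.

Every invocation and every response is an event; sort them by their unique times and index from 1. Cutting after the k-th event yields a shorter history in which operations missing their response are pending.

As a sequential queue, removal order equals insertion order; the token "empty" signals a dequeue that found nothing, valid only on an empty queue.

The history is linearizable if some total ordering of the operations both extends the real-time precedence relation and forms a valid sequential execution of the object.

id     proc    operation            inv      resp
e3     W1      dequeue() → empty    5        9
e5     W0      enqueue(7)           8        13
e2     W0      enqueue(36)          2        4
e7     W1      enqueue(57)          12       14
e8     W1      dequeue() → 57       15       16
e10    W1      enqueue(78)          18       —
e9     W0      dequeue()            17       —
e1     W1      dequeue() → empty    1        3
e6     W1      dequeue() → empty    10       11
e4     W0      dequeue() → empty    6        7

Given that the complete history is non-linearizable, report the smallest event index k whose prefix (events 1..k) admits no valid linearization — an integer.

9

events 1..8 are still linearizable — one witness is e1, e2, e3, e4:
after step 1 (e1 dequeue() → empty): queue <>
after step 2 (e2 enqueue(36)): queue <36>
after step 3 (e3 dequeue() (pending, included)): queue <>
after step 4 (e4 dequeue() → empty): queue <>
adding event 9 (e3 responds at 9) leaves no legal real-time order
include/drop combinations of the 1 pending operation (e5) were all tried; none helps
for example e1, e2, e3, e4 (pending dropped) fails at step 3: e3 dequeue() → empty is not legal there
for example e1, e2, e4, e3 (pending dropped) fails at step 3: e4 dequeue() → empty is not legal there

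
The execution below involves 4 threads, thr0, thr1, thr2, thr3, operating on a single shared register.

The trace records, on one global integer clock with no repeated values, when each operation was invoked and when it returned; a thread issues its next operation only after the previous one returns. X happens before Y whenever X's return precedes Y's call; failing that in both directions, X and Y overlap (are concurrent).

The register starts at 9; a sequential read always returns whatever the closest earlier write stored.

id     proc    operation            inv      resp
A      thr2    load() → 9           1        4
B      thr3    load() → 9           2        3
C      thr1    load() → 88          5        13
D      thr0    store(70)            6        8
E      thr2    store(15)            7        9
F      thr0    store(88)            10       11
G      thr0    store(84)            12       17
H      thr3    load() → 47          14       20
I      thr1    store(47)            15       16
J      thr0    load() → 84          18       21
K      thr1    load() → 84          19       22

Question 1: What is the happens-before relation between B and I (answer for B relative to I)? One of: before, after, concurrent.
B spans [2,3], I spans [15,16]
resp(B)=3 < inv(I)=15

before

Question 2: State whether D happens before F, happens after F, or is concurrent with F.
D spans [6,8], F spans [10,11]
resp(D)=8 < inv(F)=10

before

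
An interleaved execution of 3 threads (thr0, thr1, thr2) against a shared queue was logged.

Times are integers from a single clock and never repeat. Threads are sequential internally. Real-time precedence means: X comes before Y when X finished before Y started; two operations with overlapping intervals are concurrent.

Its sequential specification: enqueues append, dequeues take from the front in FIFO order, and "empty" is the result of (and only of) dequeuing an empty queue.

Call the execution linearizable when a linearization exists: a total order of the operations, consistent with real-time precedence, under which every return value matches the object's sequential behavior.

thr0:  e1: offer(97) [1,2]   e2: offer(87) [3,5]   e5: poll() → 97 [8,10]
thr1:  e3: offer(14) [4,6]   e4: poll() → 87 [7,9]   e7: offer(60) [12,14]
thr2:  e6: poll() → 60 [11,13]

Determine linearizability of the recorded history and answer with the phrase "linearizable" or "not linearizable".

not linearizable

cut after 12 events: linearizable; cut after 13 events (e6 responds, time 13): not linearizable
no legal order exists: 4 real-time-consistent candidates over 6 completed queue operations, all rejected
including or dropping the 1 pending operation (e7) in any combination fails
for example e1, e2, e3, e4, e5, e6 (pending dropped) fails at step 4: e4 poll() → 87 is not legal there
for example e1, e2, e3, e5, e4, e6 (pending dropped) fails at step 6: e6 poll() → 60 is not legal there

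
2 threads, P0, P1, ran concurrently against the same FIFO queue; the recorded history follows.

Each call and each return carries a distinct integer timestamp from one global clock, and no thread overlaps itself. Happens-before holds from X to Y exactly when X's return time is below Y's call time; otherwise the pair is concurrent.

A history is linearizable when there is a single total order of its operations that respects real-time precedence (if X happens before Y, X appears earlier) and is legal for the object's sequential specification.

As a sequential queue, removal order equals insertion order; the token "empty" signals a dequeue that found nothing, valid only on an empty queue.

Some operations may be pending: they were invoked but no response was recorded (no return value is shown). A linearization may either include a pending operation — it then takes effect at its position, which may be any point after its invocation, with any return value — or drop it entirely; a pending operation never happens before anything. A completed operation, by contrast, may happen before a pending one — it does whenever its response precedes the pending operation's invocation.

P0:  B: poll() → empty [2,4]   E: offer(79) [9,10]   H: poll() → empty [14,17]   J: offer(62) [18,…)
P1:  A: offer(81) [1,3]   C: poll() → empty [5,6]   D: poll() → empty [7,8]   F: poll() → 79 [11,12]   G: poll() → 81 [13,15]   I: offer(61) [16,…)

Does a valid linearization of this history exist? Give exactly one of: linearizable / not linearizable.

not linearizable

already the first 6 events (up to C's response at time 6) admit no linearization; the first 5 still do
2 orders of the 3 completed FIFO queue ops respect real time; none is legal
for example A, B, C fails at step 2: B poll() → empty is not legal there
for example B, A, C fails at step 3: C poll() → empty is not legal there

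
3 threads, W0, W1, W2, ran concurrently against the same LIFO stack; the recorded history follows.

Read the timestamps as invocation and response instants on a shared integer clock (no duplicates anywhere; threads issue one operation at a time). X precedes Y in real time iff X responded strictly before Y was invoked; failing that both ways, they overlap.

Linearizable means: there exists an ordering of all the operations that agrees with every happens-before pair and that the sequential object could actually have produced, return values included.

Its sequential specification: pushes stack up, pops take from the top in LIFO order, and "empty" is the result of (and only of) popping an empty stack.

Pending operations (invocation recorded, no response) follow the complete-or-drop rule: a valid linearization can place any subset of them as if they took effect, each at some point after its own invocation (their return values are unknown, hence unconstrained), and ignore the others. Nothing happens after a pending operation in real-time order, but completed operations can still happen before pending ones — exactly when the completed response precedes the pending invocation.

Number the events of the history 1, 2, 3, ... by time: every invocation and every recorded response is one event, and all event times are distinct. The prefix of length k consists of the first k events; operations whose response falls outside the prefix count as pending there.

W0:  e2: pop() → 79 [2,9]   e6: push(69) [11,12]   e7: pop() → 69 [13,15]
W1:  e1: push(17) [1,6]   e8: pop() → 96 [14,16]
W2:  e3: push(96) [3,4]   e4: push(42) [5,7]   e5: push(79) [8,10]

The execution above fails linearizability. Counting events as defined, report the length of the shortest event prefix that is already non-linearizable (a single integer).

a valid linearization of events 1..15 exists, for instance e1, e3, e4, e5, e2, e6, e7:
1. e1 push(17), leaving stack <17>
2. e3 push(96), leaving stack <17,96>
3. e4 push(42), leaving stack <17,96,42>
4. e5 push(79), leaving stack <17,96,42,79>
5. e2 pop() → 79, leaving stack <17,96,42>
6. e6 push(69), leaving stack <17,96,42,69>
7. e7 pop() → 69, leaving stack <17,96,42>
at event 16 (e8's time-16 response) nothing linearizes any more
one such order, e1, e2, e3, e4, e5, e6, e7, e8, breaks at step 2 where e2 pop() → 79 is illegal
one such order, e1, e2, e3, e4, e5, e6, e8, e7, breaks at step 2 where e2 pop() → 79 is illegal

16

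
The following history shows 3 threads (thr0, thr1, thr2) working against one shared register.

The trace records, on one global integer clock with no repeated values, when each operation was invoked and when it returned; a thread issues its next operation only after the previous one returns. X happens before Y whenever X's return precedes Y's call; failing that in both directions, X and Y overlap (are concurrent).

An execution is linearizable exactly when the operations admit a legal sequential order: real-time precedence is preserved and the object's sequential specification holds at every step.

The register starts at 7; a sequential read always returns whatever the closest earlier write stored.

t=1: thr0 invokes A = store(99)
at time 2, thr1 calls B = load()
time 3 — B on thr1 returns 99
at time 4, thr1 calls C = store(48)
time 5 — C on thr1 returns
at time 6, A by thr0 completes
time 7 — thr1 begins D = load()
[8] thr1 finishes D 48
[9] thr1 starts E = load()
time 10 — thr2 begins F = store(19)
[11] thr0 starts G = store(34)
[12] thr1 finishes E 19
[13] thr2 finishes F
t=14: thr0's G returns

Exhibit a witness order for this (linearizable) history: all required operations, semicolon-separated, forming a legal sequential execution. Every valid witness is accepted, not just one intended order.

after step 1 (A store(99)): value 99
after step 2 (B load() → 99): value 99
after step 3 (C store(48)): value 48
after step 4 (D load() → 48): value 48
after step 5 (F store(19)): value 19
after step 6 (E load() → 19): value 19
after step 7 (G store(34)): value 34

A; B; C; D; F; E; G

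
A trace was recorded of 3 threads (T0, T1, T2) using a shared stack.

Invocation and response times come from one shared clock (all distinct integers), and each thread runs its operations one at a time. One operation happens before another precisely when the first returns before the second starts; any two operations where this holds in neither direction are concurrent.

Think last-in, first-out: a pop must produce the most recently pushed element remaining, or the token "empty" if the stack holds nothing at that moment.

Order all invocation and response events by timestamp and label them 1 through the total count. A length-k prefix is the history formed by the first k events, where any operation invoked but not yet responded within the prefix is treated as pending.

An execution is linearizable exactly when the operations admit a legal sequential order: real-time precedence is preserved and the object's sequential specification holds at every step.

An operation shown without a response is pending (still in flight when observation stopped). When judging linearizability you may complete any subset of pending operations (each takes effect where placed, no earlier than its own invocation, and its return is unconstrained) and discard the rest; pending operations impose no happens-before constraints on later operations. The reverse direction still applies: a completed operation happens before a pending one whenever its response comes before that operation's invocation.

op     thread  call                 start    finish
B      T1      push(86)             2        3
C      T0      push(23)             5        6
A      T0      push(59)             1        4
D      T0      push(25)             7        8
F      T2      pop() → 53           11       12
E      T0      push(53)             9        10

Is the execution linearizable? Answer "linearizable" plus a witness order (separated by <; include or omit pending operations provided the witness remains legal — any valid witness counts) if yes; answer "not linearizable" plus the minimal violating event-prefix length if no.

after step 1 (A push(59)): stack <59>
after step 2 (B push(86)): stack <59,86>
after step 3 (C push(23)): stack <59,86,23>
after step 4 (D push(25)): stack <59,86,23,25>
after step 5 (E push(53)): stack <59,86,23,25,53>
after step 6 (F pop() → 53): stack <59,86,23,25>

linearizable — witness: A < B < C < D < E < F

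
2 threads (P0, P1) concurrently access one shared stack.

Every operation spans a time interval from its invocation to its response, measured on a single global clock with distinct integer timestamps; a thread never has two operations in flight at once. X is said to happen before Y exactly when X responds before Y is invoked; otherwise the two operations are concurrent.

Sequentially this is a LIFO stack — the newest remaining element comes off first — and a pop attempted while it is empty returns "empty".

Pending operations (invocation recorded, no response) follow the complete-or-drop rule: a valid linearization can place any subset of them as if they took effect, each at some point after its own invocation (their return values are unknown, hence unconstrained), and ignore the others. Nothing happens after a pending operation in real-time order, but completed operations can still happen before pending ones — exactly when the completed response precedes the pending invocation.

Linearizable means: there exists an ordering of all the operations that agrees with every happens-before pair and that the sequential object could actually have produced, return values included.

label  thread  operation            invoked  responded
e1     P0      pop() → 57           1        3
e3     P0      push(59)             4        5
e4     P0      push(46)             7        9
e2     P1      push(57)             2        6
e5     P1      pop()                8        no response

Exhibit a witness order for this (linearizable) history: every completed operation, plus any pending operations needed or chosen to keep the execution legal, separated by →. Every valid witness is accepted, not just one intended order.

step 1: e2 push(57) — stack <57>
step 2: e1 pop() → 57 — stack <>
step 3: e3 push(59) — stack <59>
step 4: e4 push(46) — stack <59,46>

e2 → e1 → e3 → e4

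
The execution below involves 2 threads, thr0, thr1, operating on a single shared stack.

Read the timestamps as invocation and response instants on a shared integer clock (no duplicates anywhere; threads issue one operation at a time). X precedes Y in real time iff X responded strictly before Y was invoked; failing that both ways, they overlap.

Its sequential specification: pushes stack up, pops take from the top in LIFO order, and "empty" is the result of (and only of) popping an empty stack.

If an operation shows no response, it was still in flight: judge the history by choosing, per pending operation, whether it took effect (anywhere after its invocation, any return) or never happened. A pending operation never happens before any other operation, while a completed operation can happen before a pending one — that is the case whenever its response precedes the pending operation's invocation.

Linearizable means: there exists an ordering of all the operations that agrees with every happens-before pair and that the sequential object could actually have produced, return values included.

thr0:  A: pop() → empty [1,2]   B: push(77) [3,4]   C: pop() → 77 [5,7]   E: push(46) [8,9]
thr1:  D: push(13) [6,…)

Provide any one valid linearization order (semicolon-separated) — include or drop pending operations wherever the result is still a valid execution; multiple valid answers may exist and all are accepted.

A; B; C; D; E

after step 1 (A pop() → empty): stack <>
after step 2 (B push(77)): stack <77>
after step 3 (C pop() → 77): stack <>
after step 4 (D push(13) (pending, included)): stack <13>
after step 5 (E push(46)): stack <13,46>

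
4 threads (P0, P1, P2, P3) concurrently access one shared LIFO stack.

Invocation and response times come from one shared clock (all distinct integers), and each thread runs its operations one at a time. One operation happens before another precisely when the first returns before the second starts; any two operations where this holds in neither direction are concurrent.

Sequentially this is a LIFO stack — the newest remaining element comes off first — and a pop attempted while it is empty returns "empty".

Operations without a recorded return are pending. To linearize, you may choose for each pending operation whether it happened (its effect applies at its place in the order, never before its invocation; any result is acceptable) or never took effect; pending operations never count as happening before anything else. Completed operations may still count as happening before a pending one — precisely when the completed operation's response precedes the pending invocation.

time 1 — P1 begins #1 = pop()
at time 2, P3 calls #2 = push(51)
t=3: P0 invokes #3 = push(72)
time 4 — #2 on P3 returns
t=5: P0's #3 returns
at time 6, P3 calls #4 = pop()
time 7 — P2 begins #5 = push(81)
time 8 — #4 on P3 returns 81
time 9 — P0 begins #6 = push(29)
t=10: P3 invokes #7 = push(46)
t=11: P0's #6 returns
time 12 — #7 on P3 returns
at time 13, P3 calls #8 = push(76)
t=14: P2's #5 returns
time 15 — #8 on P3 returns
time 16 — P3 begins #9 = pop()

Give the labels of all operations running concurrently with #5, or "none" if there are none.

#5 spans [7,14]; an op avoiding the whole window 7..14 is ordered, any other is concurrent
#1 [1,…): concurrent
#2 [2,4]: before
#3 [3,5]: before
#4 [6,8]: concurrent
#6 [9,11]: concurrent
#7 [10,12]: concurrent
#8 [13,15]: concurrent
#9 [16,…): after

#1, #4, #6, #7, #8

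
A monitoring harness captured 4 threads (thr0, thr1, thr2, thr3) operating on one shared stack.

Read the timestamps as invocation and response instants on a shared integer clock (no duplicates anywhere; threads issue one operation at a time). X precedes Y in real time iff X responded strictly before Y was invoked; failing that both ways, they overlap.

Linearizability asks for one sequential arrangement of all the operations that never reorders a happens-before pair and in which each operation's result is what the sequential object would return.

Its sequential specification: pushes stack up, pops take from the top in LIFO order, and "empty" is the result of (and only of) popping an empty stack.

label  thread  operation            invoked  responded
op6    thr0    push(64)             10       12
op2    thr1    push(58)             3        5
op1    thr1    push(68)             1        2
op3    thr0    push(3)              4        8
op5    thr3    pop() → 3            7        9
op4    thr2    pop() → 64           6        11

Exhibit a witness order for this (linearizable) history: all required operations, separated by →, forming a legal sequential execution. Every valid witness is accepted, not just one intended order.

op1 → op2 → op3 → op5 → op6 → op4

after step 1 (op1 push(68)): stack <68>
after step 2 (op2 push(58)): stack <68,58>
after step 3 (op3 push(3)): stack <68,58,3>
after step 4 (op5 pop() → 3): stack <68,58>
after step 5 (op6 push(64)): stack <68,58,64>
after step 6 (op4 pop() → 64): stack <68,58>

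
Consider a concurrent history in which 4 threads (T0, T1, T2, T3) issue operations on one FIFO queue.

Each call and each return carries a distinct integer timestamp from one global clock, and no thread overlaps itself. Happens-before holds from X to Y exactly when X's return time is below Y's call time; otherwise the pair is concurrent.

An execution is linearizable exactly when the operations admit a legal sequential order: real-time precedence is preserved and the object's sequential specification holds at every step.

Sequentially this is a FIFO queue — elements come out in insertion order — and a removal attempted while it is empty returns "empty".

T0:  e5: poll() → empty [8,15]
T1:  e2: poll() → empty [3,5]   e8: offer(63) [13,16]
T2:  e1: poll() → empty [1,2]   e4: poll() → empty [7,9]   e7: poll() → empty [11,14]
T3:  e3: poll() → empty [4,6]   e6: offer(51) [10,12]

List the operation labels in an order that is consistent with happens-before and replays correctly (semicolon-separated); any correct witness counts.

1. e1 poll() → empty, leaving queue <>
2. e2 poll() → empty, leaving queue <>
3. e3 poll() → empty, leaving queue <>
4. e4 poll() → empty, leaving queue <>
5. e5 poll() → empty, leaving queue <>
6. e7 poll() → empty, leaving queue <>
7. e6 offer(51), leaving queue <51>
8. e8 offer(63), leaving queue <51,63>

e1; e2; e3; e4; e5; e7; e6; e8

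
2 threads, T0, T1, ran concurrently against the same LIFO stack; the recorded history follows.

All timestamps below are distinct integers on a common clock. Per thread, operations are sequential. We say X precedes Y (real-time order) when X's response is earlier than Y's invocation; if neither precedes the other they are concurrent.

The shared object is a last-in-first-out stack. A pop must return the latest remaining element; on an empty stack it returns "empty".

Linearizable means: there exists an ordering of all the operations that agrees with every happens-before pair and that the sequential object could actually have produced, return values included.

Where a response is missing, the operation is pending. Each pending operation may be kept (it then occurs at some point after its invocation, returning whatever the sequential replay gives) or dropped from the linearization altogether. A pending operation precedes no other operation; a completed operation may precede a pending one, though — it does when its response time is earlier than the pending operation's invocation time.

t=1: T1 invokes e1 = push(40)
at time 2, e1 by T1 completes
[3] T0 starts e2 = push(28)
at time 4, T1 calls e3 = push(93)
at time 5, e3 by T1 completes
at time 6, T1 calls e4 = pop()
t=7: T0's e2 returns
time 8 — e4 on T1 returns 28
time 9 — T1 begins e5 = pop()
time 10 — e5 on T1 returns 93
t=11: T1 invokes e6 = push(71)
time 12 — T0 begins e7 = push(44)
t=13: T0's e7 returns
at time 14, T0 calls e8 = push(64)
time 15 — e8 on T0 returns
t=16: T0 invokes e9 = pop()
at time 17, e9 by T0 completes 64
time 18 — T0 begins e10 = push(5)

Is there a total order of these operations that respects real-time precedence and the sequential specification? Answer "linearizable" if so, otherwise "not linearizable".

linearizable

one valid linearization: e1, e3, e2, e4, e5, e6, e7, e8, e9
1. e1 push(40), leaving stack <40>
2. e3 push(93), leaving stack <40,93>
3. e2 push(28), leaving stack <40,93,28>
4. e4 pop() → 28, leaving stack <40,93>
5. e5 pop() → 93, leaving stack <40>
6. e6 push(71) (pending, included), leaving stack <40,71>
7. e7 push(44), leaving stack <40,71,44>
8. e8 push(64), leaving stack <40,71,44,64>
9. e9 pop() → 64, leaving stack <40,71,44>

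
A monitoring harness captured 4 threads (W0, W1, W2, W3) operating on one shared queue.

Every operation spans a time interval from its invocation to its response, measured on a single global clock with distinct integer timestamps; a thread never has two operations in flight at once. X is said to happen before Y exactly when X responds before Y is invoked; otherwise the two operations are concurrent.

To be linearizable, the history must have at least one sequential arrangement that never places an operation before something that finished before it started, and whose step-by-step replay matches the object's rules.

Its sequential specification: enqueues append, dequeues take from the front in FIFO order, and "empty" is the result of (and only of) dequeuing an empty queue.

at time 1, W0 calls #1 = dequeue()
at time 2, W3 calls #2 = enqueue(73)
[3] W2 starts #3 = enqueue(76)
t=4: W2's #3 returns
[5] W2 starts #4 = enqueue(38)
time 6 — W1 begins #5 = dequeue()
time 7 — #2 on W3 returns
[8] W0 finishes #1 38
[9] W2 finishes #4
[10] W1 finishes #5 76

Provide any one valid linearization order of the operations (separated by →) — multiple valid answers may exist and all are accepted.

after step 1 (#3 enqueue(76)): queue <76>
after step 2 (#4 enqueue(38)): queue <76,38>
after step 3 (#2 enqueue(73)): queue <76,38,73>
after step 4 (#5 dequeue() → 76): queue <38,73>
after step 5 (#1 dequeue() → 38): queue <73>

#3 → #4 → #2 → #5 → #1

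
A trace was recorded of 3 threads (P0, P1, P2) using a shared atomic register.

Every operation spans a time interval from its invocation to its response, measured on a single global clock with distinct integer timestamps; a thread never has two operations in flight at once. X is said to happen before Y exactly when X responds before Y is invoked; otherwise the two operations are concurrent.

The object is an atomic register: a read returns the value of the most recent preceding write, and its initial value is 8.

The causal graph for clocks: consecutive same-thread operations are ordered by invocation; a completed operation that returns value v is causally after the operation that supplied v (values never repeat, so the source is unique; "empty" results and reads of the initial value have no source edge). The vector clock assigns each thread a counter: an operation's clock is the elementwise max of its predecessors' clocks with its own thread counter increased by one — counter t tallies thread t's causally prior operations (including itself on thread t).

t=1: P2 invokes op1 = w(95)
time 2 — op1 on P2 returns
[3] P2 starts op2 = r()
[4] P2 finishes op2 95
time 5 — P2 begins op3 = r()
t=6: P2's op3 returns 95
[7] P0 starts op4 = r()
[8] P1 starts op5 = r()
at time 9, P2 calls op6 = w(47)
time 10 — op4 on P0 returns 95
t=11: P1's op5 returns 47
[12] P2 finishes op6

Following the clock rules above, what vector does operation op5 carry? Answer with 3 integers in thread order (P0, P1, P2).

root op op1, invoked 1: fresh clock plus P2's own tick → (0, 0, 1)
merge at op2 (invoked 3): VC(op1)=(0, 0, 1), own-thread bump on P2 → (0, 0, 2)
merge at op4 (invoked 7): VC(op1)=(0, 0, 1), own-thread bump on P0 → (1, 0, 1)
merge at op3 (invoked 5): VC(op1)=(0, 0, 1), VC(op2)=(0, 0, 2), own-thread bump on P2 → (0, 0, 3)
merge at op6 (invoked 9): VC(op3)=(0, 0, 3), own-thread bump on P2 → (0, 0, 4)
merge at op5 (invoked 8): VC(op6)=(0, 0, 4), own-thread bump on P1 → (0, 1, 4)
target: VC(op5) = (0, 1, 4)

(0, 1, 4)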